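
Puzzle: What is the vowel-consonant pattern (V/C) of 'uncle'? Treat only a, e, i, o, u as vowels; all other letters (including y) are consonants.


Letter mapping: u = V, n = C, c = C, l = C, e = V.

VCCCV


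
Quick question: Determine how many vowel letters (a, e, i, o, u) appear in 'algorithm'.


Vowels in 'algorithm': a, o, i = 3 vowels.

3


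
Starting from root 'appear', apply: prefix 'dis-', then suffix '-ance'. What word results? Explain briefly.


Step 1: Add prefix 'dis-' to 'appear' = 'disappear'
Step 2: Add suffix '-ance' to 'disappear' = 'disappearance'

disappearance


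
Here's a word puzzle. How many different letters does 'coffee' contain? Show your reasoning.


Unique letters in 'coffee': {c, e, f, o} = 4 distinct letters.

4


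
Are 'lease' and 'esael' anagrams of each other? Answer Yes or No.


Sorted letters of 'lease': 'aeels'
Sorted letters of 'esael': 'aeels'
They match.

Yes


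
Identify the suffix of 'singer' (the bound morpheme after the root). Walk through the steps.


The word 'singer' = 'sing' (root) + '-er' (suffix). The suffix is '-er'.

er


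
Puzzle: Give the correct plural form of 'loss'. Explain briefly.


Apply rule: Add -es (sibilant/fricative ending). 'loss' becomes 'losses'.

losses


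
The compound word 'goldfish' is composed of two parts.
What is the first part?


Split 'goldfish' into 'gold' + 'fish'. The first part is 'gold'.

gold


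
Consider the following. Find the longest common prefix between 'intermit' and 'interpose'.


Compare from the start: 5 characters match: 'inter'. Mismatch at position 6: 'm' vs 'p'.

inter


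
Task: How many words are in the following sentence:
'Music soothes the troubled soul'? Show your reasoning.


Split into words: Music | soothes | the | troubled | soul = 5 words.

5


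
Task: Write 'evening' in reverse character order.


Reverse 'evening' character by character: 'gnineve'.

gnineve


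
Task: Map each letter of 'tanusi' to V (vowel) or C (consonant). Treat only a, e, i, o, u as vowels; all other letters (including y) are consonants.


Letter mapping: t = C, a = V, n = C, u = V, s = C, i = V.

CVCVCV


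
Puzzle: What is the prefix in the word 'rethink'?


The word 'rethink' = 're' (prefix) + 'think' (root). The prefix is 're'.

re


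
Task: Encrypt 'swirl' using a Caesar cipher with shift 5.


Shift each letter by 5: s -> x, w -> b, i -> n, r -> w, l -> q. Result: 'xbnwq'.

xbnwq


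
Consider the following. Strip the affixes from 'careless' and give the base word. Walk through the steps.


Remove suffix '-less' from 'careless' to get root 'care'.

care


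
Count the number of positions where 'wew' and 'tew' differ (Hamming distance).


Alignment:
Position 1: 'w' vs 't' = DIFFER
Position 2: 'e' vs 'e' = match
Position 3: 'w' vs 'w' = match
Total differences: 1

1


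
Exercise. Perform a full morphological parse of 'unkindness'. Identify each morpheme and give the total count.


Step 1: Identify prefix: 'un' (meaning: not/reverse)
Step 2: Identify root: 'kind'
Step 3: Identify suffix(es): 'ness'
Decomposition: un- (prefix: not/reverse) + kind (root) + -ness (suffix: state of)
Total morphemes: 3

3 morphemes (un- (prefix: not/reverse) + kind (root) + -ness (suffix: state of))


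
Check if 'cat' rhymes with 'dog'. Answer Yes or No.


Rime (stressed vowel + following sounds) of 'cat': -at = /æt/
Rime of 'dog': -og = /ɒg/
/æt/ and /ɒg/ are different ending sounds, so the words do not rhyme.

No


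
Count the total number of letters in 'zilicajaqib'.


Spell out 'zilicajaqib' and number each letter: z(1), i(2), l(3), i(4), c(5), a(6), j(7), a(8), q(9), i(10), b(11). Total: 11 letters.

11


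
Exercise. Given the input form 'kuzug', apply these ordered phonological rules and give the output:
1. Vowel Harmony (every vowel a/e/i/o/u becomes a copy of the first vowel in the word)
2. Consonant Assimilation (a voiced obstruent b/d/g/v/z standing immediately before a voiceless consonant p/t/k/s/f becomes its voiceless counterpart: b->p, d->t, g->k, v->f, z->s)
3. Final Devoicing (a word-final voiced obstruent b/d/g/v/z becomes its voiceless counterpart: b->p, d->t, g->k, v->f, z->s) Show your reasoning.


Starting form: 'kuzug'
Rule 1: Vowel Harmony: all vowels already match. No change.
Rule 2: Consonant Assimilation: no voiced obstruent (b/d/g/v/z) stands immediately before a voiceless consonant (p/t/k/s/f). No change.
Rule 3: Final Devoicing: word-final voiced obstruent 'g' becomes voiceless 'k'. 'kuzug' -> 'kuzuk'
Final form: 'kuzuk'

kuzuk


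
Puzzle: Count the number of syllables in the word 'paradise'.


Break 'paradise' into syllables: par-a-dise -> par | a | dise = 3 syllables

3 syllables


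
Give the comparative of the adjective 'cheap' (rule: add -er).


Apply comparative formation (add -er): 'cheap' -> 'cheaper'.

cheaper


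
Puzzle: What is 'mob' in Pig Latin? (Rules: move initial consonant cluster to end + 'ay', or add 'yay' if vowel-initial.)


'mob': move consonant cluster 'm' to end and add 'ay': 'obmay'.

obmay


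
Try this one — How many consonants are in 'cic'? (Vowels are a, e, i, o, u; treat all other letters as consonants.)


Consonants in 'cic': c, c = 2 consonants.

2


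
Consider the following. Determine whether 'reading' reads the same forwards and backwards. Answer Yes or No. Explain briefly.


Forward: 'reading'
Reversed: 'gnidaer'
They differ.

No


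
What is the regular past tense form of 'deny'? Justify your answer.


Apply rule: Change -y to -ied. 'deny' becomes 'denied'.

denied


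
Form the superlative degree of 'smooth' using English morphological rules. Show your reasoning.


Apply superlative formation (add -est): 'smooth' -> 'smoothest'.

smoothest


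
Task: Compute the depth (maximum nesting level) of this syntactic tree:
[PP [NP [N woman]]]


Count bracket nesting levels:
'[' at pos 0: depth = 1
'[' at pos 4: depth = 2
'[' at pos 8: depth = 3
Maximum depth reached: 3

3


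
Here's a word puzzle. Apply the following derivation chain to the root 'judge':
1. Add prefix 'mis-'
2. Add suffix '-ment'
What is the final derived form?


Step 1: Add prefix 'mis-' to 'judge' = 'misjudge'
Step 2: Add suffix '-ment' to 'misjudge' = 'misjudgment'

misjudgment


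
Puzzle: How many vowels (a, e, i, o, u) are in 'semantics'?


Vowels in 'semantics': e, a, i = 3 vowels.

3


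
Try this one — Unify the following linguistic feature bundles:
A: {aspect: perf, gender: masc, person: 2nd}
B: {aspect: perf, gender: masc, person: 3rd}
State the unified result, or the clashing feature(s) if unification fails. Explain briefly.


Compare features:
aspect: A=perf vs B=perf -> unified: perf
gender: A=masc vs B=masc -> unified: masc
person: A=2nd vs B=3rd -> CLASH
Clash detected on feature 'person' (2nd vs 3rd); unification fails.

CLASH on 'person' (2nd vs 3rd)


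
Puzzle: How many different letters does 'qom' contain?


Unique letters in 'qom': {m, o, q} = 3 distinct letters.

3


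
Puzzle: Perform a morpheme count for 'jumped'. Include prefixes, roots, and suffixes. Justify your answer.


Decomposition: jump (root) + -ed (suffix) = 2 morpheme(s)

2 morphemes


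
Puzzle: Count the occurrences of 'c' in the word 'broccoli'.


Letter 'c' in 'broccoli': found at position(s) 4, 5 = 2 occurrence(s).

2


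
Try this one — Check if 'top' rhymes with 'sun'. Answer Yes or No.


Rime (stressed vowel + following sounds) of 'top': -op = /ɒp/
Rime of 'sun': -un = /ʌn/
/ɒp/ and /ʌn/ are different ending sounds, so the words do not rhyme.

No


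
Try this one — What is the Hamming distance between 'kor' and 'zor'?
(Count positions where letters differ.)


Alignment:
Position 1: 'k' vs 'z' = DIFFER
Position 2: 'o' vs 'o' = match
Position 3: 'r' vs 'r' = match
Total differences: 1

1


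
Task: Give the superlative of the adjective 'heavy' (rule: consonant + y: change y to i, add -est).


Apply superlative formation (consonant + y: change y to i, add -est): 'heavy' -> 'heaviest'.

heaviest


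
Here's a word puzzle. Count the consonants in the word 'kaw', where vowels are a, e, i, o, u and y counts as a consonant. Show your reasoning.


Consonants in 'kaw': k, w = 2 consonants.

2


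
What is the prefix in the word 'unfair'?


The word 'unfair' = 'un' (prefix) + 'fair' (root). The prefix is 'un'.

un


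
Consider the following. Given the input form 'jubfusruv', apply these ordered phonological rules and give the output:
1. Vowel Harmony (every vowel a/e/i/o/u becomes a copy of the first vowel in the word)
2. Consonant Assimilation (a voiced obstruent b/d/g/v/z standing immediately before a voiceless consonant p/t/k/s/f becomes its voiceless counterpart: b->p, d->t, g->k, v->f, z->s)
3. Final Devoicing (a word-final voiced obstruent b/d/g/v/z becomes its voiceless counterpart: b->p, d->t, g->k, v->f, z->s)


Starting form: 'jubfusruv'
Rule 1: Vowel Harmony: all vowels already match. No change.
Rule 2: Consonant Assimilation: voiced obstruent before voiceless consonant becomes voiceless ('bf' -> 'pf'). 'jubfusruv' -> 'jupfusruv'
Rule 3: Final Devoicing: word-final voiced obstruent 'v' becomes voiceless 'f'. 'jupfusruv' -> 'jupfusruf'
Final form: 'jupfusruf'

jupfusruf


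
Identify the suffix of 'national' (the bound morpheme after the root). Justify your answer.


The word 'national' = 'nation' (root) + '-al' (suffix). The suffix is '-al'.

al


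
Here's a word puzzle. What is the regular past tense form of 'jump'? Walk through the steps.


Apply rule: Add -ed. 'jump' becomes 'jumped'.

jumped


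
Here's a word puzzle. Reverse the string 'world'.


Reverse 'world' character by character: 'dlrow'.

dlrow


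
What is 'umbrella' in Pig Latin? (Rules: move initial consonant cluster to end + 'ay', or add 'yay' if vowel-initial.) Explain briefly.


'umbrella' starts with a vowel, so add 'yay': 'umbrellayay'.

umbrellayay


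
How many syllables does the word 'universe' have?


Break 'universe' into syllables: u-ni-verse -> u | ni | verse = 3 syllables

3 syllables


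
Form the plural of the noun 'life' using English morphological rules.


Apply rule: Change -fe to -ves. 'life' becomes 'lives'.

lives


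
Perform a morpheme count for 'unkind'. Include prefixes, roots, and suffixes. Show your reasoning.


Decomposition: un- (prefix) + kind (root) = 2 morpheme(s)

2 morphemes


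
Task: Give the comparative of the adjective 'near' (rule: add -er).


Apply comparative formation (add -er): 'near' -> 'nearer'.

nearer


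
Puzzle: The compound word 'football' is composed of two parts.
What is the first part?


Split 'football' into 'foot' + 'ball'. The first part is 'foot'.

foot


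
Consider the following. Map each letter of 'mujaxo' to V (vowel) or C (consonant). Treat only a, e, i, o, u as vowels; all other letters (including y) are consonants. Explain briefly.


Letter mapping: m = C, u = V, j = C, a = V, x = C, o = V.

CVCVCV


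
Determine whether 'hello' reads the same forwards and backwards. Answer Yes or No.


Forward: 'hello'
Reversed: 'olleh'
They differ.

No


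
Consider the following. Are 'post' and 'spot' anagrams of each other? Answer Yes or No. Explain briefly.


Sorted letters of 'post': 'opst'
Sorted letters of 'spot': 'opst'
They match.

Yes


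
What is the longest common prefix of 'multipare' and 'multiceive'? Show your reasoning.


Compare from the start: 5 characters match: 'multi'. Mismatch at position 6: 'p' vs 'c'.

multi


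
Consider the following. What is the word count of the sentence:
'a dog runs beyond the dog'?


Split into words: a | dog | runs | beyond | the | dog = 6 words.

6


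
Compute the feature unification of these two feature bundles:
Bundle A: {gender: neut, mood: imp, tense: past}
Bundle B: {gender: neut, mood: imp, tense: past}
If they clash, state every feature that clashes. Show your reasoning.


Compare features:
gender: A=neut vs B=neut -> unified: neut
mood: A=imp vs B=imp -> unified: imp
tense: A=past vs B=past -> unified: past
No clashes found.

Unified: {gender: neut, mood: imp, tense: past}


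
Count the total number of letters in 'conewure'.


Spell out 'conewure' and number each letter: c(1), o(2), n(3), e(4), w(5), u(6), r(7), e(8). Total: 8 letters.

8


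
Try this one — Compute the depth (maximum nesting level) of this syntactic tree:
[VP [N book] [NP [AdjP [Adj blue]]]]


Count bracket nesting levels:
'[' at pos 0: depth = 1
'[' at pos 4: depth = 2
'[' at pos 13: depth = 2
'[' at pos 17: depth = 3
'[' at pos 23: depth = 4
Maximum depth reached: 4

4


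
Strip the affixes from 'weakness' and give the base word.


Remove suffix '-ness' from 'weakness' to get root 'weak'.

weak


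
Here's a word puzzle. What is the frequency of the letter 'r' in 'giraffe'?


Letter 'r' in 'giraffe': found at position(s) 3 = 1 occurrence(s).

1


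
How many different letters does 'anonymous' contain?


Unique letters in 'anonymous': {a, m, n, o, s, u, y} = 7 distinct letters.

7


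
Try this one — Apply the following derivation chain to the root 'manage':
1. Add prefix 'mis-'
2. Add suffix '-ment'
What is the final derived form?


Step 1: Add prefix 'mis-' to 'manage' = 'mismanage'
Step 2: Add suffix '-ment' to 'mismanage' = 'mismanagement'

mismanagement


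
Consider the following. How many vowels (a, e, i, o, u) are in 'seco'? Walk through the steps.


Vowels in 'seco': e, o = 2 vowels.

2


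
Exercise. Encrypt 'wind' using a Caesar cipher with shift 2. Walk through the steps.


Shift each letter by 2: w -> y, i -> k, n -> p, d -> f. Result: 'ykpf'.

ykpf


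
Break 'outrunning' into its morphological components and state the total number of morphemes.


Step 1: Identify prefix: 'out' (meaning: surpass)
Step 2: Identify root: 'run'
Step 3: Identify suffix(es): 'ing'
Decomposition: out- (prefix: surpass) + run (root) + -ing (suffix: ongoing action)
Total morphemes: 3

3 morphemes (out- (prefix: surpass) + run (root) + -ing (suffix: ongoing action))


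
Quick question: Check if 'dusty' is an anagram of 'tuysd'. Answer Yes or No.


Sorted letters of 'dusty': 'dstuy'
Sorted letters of 'tuysd': 'dstuy'
They match.

Yes


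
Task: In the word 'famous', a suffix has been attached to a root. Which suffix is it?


The word 'famous' = 'fame' (root) + '-ous' (suffix). The suffix is '-ous'.

ous


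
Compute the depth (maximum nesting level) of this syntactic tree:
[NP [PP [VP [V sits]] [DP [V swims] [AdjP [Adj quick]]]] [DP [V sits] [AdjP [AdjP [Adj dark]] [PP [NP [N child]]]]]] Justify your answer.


Count bracket nesting levels:
'[' at pos 0: depth = 1
'[' at pos 4: depth = 2
'[' at pos 8: depth = 3
'[' at pos 12: depth = 4
'[' at pos 22: depth = 3
'[' at pos 26: depth = 4
'[' at pos 36: depth = 4
'[' at pos 42: depth = 5
'[' at pos 57: depth = 2
'[' at pos 61: depth = 3
'[' at pos 70: depth = 3
'[' at pos 76: depth = 4
'[' at pos 82: depth = 5
'[' at pos 94: depth = 4
'[' at pos 98: depth = 5
'[' at pos 102: depth = 6
Maximum depth reached: 6

6


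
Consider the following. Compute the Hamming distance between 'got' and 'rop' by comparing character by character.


Alignment:
Position 1: 'g' vs 'r' = DIFFER
Position 2: 'o' vs 'o' = match
Position 3: 't' vs 'p' = DIFFER
Total differences: 2

2


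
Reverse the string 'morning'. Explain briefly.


Reverse 'morning' character by character: 'gninrom'.

gninrom


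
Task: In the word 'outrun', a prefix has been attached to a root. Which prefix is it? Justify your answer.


The word 'outrun' = 'out' (prefix) + 'run' (root). The prefix is 'out'.

out


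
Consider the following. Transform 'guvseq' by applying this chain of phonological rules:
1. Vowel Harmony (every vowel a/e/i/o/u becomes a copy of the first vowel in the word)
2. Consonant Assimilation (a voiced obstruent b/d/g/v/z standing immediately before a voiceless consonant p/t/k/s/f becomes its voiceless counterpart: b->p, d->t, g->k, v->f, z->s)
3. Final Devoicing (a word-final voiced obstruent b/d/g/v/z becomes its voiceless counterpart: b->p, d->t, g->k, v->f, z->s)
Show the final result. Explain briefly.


Starting form: 'guvseq'
Rule 1: Vowel Harmony: all vowels become 'u' (matching first vowel). 'guvseq' -> 'guvsuq'
Rule 2: Consonant Assimilation: voiced obstruent before voiceless consonant becomes voiceless ('vs' -> 'fs'). 'guvsuq' -> 'gufsuq'
Rule 3: Final Devoicing: final consonant 'q' is not one of the voiced obstruents b/d/g/v/z. No change.
Final form: 'gufsuq'

gufsuq


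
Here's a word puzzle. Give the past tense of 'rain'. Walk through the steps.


Apply rule: Add -ed. 'rain' becomes 'rained'.

rained


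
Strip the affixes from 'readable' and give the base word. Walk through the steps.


Remove suffix '-able' from 'readable' to get root 'read'.

read


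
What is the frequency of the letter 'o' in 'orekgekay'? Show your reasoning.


Letter 'o' in 'orekgekay': found at position(s) 1 = 1 occurrence(s).

1


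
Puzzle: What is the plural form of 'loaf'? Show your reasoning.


Apply rule: Change -f to -ves. 'loaf' becomes 'loaves'.

loaves


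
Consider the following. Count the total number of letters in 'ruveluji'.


Spell out 'ruveluji' and number each letter: r(1), u(2), v(3), e(4), l(5), u(6), j(7), i(8). Total: 8 letters.

8


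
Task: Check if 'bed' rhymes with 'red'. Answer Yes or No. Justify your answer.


Rime (stressed vowel + following sounds) of 'bed': -ed = /ɛd/
Rime of 'red': -ed = /ɛd/
/ɛd/ and /ɛd/ are the same ending sound, so the words rhyme.

Yes


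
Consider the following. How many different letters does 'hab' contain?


Unique letters in 'hab': {a, b, h} = 3 distinct letters.

3


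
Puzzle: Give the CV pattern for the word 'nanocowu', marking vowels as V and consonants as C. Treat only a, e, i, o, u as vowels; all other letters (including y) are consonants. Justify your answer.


Letter mapping: n = C, a = V, n = C, o = V, c = C, o = V, w = C, u = V.

CVCVCVCV


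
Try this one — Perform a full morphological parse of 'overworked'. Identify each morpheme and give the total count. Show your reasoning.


Step 1: Identify prefix: 'over' (meaning: excessively)
Step 2: Identify root: 'work'
Step 3: Identify suffix(es): 'ed'
Decomposition: over- (prefix: excessively) + work (root) + -ed (suffix: past)
Total morphemes: 3

3 morphemes (over- (prefix: excessively) + work (root) + -ed (suffix: past))


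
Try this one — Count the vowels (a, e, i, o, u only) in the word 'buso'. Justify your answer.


Vowels in 'buso': u, o = 2 vowels.

2


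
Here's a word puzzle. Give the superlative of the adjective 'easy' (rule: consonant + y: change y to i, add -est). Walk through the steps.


Apply superlative formation (consonant + y: change y to i, add -est): 'easy' -> 'easiest'.

easiest


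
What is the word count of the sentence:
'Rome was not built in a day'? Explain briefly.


Split into words: Rome | was | not | built | in | a | day = 7 words.

7


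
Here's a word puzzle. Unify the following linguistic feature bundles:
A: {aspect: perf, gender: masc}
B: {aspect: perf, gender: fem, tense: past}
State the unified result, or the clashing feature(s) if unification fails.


Compare features:
aspect: A=perf vs B=perf -> unified: perf
gender: A=masc vs B=fem -> CLASH
tense: A=_ vs B=past -> unified: past
Clash detected on feature 'gender' (masc vs fem); unification fails.

CLASH on 'gender' (masc vs fem)


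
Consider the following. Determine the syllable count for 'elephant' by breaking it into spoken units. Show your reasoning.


Break 'elephant' into syllables: el-e-phant -> el | e | phant = 3 syllables

3 syllables


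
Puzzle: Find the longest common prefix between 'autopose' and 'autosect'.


Compare from the start: 4 characters match: 'auto'. Mismatch at position 5: 'p' vs 's'.

auto


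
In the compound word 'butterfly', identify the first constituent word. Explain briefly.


Split 'butterfly' into 'butter' + 'fly'. The first part is 'butter'.

butter


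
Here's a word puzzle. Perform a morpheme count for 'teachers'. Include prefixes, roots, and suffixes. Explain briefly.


Decomposition: teach (root) + -er (suffix) + -s (plural) = 3 morpheme(s)

3 morphemes


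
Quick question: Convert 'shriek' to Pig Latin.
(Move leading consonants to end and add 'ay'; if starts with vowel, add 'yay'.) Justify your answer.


'shriek': move consonant cluster 'shr' to end and add 'ay': 'iekshray'.

iekshray


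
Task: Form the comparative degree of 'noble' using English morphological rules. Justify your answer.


Apply comparative formation (ends in e: add -r): 'noble' -> 'nobler'.

nobler


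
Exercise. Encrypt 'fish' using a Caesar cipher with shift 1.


Shift each letter by 1: f -> g, i -> j, s -> t, h -> i. Result: 'gjti'.

gjti


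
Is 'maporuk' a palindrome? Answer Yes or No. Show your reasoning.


Forward: 'maporuk'
Reversed: 'kuropam'
They differ.

No


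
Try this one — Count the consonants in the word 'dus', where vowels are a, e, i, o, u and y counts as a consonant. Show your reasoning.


Consonants in 'dus': d, s = 2 consonants.

2


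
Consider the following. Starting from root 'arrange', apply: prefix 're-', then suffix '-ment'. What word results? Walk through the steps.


Step 1: Add prefix 're-' to 'arrange' = 'rearrange'
Step 2: Add suffix '-ment' to 'rearrange' = 'rearrangement'

rearrangement


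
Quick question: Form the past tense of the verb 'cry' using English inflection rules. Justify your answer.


Apply rule: Change -y to -ied. 'cry' becomes 'cried'.

cried


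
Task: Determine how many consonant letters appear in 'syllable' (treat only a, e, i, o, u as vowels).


Consonants in 'syllable': s, y, l, l, b, l = 6 consonants.

6


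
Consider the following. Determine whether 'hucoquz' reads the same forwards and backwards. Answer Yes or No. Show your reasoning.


Forward: 'hucoquz'
Reversed: 'zuqocuh'
They differ.

No


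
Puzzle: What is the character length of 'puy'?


Spell out 'puy' and number each letter: p(1), u(2), y(3). Total: 3 letters.

3


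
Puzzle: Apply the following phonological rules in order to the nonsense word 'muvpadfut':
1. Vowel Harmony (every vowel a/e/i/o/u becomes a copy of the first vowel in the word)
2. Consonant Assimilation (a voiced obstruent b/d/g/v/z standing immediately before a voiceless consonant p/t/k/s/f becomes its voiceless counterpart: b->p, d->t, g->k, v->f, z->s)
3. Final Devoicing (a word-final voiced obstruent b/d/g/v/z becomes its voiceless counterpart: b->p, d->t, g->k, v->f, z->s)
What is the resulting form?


Starting form: 'muvpadfut'
Rule 1: Vowel Harmony: all vowels become 'u' (matching first vowel). 'muvpadfut' -> 'muvpudfut'
Rule 2: Consonant Assimilation: voiced obstruent before voiceless consonant becomes voiceless ('vp' -> 'fp', 'df' -> 'tf'). 'muvpudfut' -> 'mufputfut'
Rule 3: Final Devoicing: final consonant 't' is not one of the voiced obstruents b/d/g/v/z. No change.
Final form: 'mufputfut'

mufputfut


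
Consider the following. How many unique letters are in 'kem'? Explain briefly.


Unique letters in 'kem': {e, k, m} = 3 distinct letters.

3


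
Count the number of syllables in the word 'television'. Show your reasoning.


Break 'television' into syllables: tel-e-vi-sion -> tel | e | vi | sion = 4 syllables

4 syllables


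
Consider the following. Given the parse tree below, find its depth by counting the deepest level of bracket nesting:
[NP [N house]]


Count bracket nesting levels:
'[' at pos 0: depth = 1
'[' at pos 4: depth = 2
Maximum depth reached: 2

2


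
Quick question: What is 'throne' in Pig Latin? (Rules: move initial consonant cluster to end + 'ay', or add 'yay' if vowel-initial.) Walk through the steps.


'throne': move consonant cluster 'thr' to end and add 'ay': 'onethray'.

onethray


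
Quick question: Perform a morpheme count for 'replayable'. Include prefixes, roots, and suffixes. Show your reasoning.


Decomposition: re- (prefix) + play (root) + -able (suffix) = 3 morpheme(s)

3 morphemes


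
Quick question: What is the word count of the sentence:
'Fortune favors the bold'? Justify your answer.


Split into words: Fortune | favors | the | bold = 4 words.

4


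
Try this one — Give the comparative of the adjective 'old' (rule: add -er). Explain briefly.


Apply comparative formation (add -er): 'old' -> 'older'.

older


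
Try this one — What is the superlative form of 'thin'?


Apply superlative formation (double final consonant, add -est): 'thin' -> 'thinnest'.

thinnest


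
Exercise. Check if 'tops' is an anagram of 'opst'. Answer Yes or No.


Sorted letters of 'tops': 'opst'
Sorted letters of 'opst': 'opst'
They match.

Yes


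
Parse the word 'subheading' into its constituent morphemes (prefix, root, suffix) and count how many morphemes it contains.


Step 1: Identify prefix: 'sub' (meaning: below)
Step 2: Identify root: 'head'
Step 3: Identify suffix(es): 'ing'
Decomposition: sub- (prefix: below) + head (root) + -ing (suffix: ongoing/result)
Total morphemes: 3

3 morphemes (sub- (prefix: below) + head (root) + -ing (suffix: ongoing/result))


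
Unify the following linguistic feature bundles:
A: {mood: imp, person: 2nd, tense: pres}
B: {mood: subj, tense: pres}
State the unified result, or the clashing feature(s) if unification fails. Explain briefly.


Compare features:
mood: A=imp vs B=subj -> CLASH
person: A=2nd vs B=_ -> unified: 2nd
tense: A=pres vs B=pres -> unified: pres
Clash detected on feature 'mood' (imp vs subj); unification fails.

CLASH on 'mood' (imp vs subj)


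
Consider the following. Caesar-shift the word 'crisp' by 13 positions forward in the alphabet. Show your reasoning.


Shift each letter by 13: c -> p, r -> e, i -> v, s -> f, p -> c. Result: 'pevfc'.

pevfc


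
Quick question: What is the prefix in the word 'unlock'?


The word 'unlock' = 'un' (prefix) + 'lock' (root). The prefix is 'un'.

un


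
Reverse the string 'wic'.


Reverse 'wic' character by character: 'ciw'.

ciw


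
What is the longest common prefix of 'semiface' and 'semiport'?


Compare from the start: 4 characters match: 'semi'. Mismatch at position 5: 'f' vs 'p'.

semi


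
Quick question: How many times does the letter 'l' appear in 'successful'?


Letter 'l' in 'successful': found at position(s) 10 = 1 occurrence(s).

1


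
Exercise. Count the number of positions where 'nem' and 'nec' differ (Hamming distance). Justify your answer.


Alignment:
Position 1: 'n' vs 'n' = match
Position 2: 'e' vs 'e' = match
Position 3: 'm' vs 'c' = DIFFER
Total differences: 1

1


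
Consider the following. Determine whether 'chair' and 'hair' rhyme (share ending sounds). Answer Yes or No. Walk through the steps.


Rime (stressed vowel + following sounds) of 'chair': -air = /ɛər/
Rime of 'hair': -air = /ɛər/
/ɛər/ and /ɛər/ are the same ending sound, so the words rhyme.

Yes


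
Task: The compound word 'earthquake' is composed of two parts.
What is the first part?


Split 'earthquake' into 'earth' + 'quake'. The first part is 'earth'.

earth


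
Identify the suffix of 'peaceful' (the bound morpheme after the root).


The word 'peaceful' = 'peace' (root) + '-ful' (suffix). The suffix is '-ful'.

ful


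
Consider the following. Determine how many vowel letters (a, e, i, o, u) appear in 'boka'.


Vowels in 'boka': o, a = 2 vowels.

2


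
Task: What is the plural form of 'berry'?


Apply rule: Change -y to -ies (consonant + y). 'berry' becomes 'berries'.

berries


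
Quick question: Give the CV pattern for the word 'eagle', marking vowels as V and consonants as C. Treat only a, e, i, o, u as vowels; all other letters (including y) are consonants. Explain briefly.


Letter mapping: e = V, a = V, g = C, l = C, e = V.

VVCCV


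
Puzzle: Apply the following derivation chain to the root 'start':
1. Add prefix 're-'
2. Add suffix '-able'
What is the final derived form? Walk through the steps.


Step 1: Add prefix 're-' to 'start' = 'restart'
Step 2: Add suffix '-able' to 'restart' = 'restartable'

restartable


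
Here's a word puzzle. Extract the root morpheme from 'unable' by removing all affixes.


Remove prefix 'un' from 'unable' to get root 'able'.

able


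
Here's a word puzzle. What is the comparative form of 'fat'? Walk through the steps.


Apply comparative formation (double final consonant, add -er): 'fat' -> 'fatter'.

fatter


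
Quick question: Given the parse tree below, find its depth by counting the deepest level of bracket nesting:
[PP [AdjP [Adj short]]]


Count bracket nesting levels:
'[' at pos 0: depth = 1
'[' at pos 4: depth = 2
'[' at pos 10: depth = 3
Maximum depth reached: 3

3


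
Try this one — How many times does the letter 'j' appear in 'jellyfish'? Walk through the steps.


Letter 'j' in 'jellyfish': found at position(s) 1 = 1 occurrence(s).

1


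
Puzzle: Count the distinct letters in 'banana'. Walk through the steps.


Unique letters in 'banana': {a, b, n} = 3 distinct letters.

3


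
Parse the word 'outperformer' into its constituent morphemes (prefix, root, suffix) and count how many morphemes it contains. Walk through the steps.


Step 1: Identify prefix: 'out' (meaning: surpass)
Step 2: Identify root: 'perform'
Step 3: Identify suffix(es): 'er'
Decomposition: out- (prefix: surpass) + perform (root) + -er (suffix: one who)
Total morphemes: 3

3 morphemes (out- (prefix: surpass) + perform (root) + -er (suffix: one who))


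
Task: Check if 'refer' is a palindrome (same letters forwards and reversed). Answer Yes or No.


Forward: 'refer'
Reversed: 'refer'
They are identical.

Yes


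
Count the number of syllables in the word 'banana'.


Break 'banana' into syllables: ba-na-na -> ba | na | na = 3 syllables

3 syllables


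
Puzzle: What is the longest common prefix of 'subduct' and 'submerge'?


Compare from the start: 3 characters match: 'sub'. Mismatch at position 4: 'd' vs 'm'.

sub


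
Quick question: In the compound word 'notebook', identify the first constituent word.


Split 'notebook' into 'note' + 'book'. The first part is 'note'.

note


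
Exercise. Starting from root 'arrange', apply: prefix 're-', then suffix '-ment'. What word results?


Step 1: Add prefix 're-' to 'arrange' = 'rearrange'
Step 2: Add suffix '-ment' to 'rearrange' = 'rearrangement'

rearrangement


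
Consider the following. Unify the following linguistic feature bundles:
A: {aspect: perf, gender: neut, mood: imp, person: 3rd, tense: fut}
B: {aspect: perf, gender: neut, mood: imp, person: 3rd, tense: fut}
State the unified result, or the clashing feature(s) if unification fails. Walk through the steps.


Compare features:
aspect: A=perf vs B=perf -> unified: perf
gender: A=neut vs B=neut -> unified: neut
mood: A=imp vs B=imp -> unified: imp
person: A=3rd vs B=3rd -> unified: 3rd
tense: A=fut vs B=fut -> unified: fut
No clashes found.

Unified: {aspect: perf, gender: neut, mood: imp, person: 3rd, tense: fut}


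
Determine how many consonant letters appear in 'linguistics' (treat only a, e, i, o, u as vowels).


Consonants in 'linguistics': l, n, g, s, t, c, s = 7 consonants.

7


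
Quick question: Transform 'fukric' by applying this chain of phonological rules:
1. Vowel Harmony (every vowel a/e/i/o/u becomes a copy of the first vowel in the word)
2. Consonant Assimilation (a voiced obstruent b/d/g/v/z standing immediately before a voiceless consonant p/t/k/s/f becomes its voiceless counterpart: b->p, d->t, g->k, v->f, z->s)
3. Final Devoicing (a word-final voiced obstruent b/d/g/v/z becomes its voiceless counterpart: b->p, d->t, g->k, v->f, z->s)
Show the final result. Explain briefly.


Starting form: 'fukric'
Rule 1: Vowel Harmony: all vowels become 'u' (matching first vowel). 'fukric' -> 'fukruc'
Rule 2: Consonant Assimilation: no voiced obstruent (b/d/g/v/z) stands immediately before a voiceless consonant (p/t/k/s/f). No change.
Rule 3: Final Devoicing: final consonant 'c' is not one of the voiced obstruents b/d/g/v/z. No change.
Final form: 'fukruc'

fukruc


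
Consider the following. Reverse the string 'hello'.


Reverse 'hello' character by character: 'olleh'.

olleh


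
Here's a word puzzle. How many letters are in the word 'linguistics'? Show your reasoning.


Spell out 'linguistics' and number each letter: l(1), i(2), n(3), g(4), u(5), i(6), s(7), t(8), i(9), c(10), s(11). Total: 11 letters.

11


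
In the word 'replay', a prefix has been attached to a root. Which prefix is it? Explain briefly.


The word 'replay' = 're' (prefix) + 'play' (root). The prefix is 're'.

re


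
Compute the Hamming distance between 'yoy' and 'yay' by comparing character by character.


Alignment:
Position 1: 'y' vs 'y' = match
Position 2: 'o' vs 'a' = DIFFER
Position 3: 'y' vs 'y' = match
Total differences: 1

1


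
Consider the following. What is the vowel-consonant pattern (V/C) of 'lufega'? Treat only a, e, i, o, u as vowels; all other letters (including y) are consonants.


Letter mapping: l = C, u = V, f = C, e = V, g = C, a = V.

CVCVCV


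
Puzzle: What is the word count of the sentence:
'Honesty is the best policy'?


Split into words: Honesty | is | the | best | policy = 5 words.

5


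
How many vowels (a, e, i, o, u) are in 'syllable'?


Vowels in 'syllable': a, e = 2 vowels.

2


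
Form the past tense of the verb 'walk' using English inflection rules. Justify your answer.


Apply rule: Add -ed. 'walk' becomes 'walked'.

walked


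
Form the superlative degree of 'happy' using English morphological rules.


Apply superlative formation (consonant + y: change y to i, add -est): 'happy' -> 'happiest'.

happiest


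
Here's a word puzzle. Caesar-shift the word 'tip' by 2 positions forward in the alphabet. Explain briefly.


Shift each letter by 2: t -> v, i -> k, p -> r. Result: 'vkr'.

vkr


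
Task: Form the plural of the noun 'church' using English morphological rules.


Apply rule: Add -es (sibilant/fricative ending). 'church' becomes 'churches'.

churches


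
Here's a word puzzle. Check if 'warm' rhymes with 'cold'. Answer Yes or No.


Rime (stressed vowel + following sounds) of 'warm': -arm = /ɔːrm/
Rime of 'cold': -old = /oʊld/
/ɔːrm/ and /oʊld/ are different ending sounds, so the words do not rhyme.

No


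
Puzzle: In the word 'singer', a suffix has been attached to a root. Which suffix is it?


The word 'singer' = 'sing' (root) + '-er' (suffix). The suffix is '-er'.

er


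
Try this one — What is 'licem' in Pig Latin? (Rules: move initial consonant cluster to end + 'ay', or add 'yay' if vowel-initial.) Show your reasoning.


'licem': move consonant cluster 'l' to end and add 'ay': 'icemlay'.

icemlay


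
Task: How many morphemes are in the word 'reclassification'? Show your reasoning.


Decomposition: re- (prefix) + class (root) + -ify (suffix) + -ation (suffix) = 4 morpheme(s)

4 morphemes


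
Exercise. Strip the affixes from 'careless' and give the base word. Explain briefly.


Remove suffix '-less' from 'careless' to get root 'care'.

care


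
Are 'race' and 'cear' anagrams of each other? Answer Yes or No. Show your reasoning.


Sorted letters of 'race': 'acer'
Sorted letters of 'cear': 'acer'
They match.

Yes


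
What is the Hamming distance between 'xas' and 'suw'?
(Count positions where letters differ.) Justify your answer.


Alignment:
Position 1: 'x' vs 's' = DIFFER
Position 2: 'a' vs 'u' = DIFFER
Position 3: 's' vs 'w' = DIFFER
Total differences: 3

3


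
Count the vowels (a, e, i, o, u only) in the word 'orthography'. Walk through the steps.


Vowels in 'orthography': o, o, a = 3 vowels.

3


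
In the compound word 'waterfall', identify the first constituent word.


Split 'waterfall' into 'water' + 'fall'. The first part is 'water'.

water


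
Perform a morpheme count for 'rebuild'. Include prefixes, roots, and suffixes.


Decomposition: re- (prefix) + build (root) = 2 morpheme(s)

2 morphemes


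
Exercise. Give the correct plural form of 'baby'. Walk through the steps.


Apply rule: Change -y to -ies (consonant + y). 'baby' becomes 'babies'.

babies


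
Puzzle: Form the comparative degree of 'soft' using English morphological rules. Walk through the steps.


Apply comparative formation (add -er): 'soft' -> 'softer'.

softer


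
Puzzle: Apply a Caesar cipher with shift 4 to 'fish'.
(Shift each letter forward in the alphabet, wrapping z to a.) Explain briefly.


Shift each letter by 4: f -> j, i -> m, s -> w, h -> l. Result: 'jmwl'.

jmwl


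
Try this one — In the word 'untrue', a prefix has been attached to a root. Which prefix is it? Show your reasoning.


The word 'untrue' = 'un' (prefix) + 'true' (root). The prefix is 'un'.

un


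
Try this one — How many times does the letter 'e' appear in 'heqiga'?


Letter 'e' in 'heqiga': found at position(s) 2 = 1 occurrence(s).

1


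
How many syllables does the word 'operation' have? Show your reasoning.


Break 'operation' into syllables: op-er-a-tion -> op | er | a | tion = 4 syllables

4 syllables


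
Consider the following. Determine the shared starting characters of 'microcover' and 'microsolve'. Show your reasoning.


Compare from the start: 5 characters match: 'micro'. Mismatch at position 6: 'c' vs 's'.

micro


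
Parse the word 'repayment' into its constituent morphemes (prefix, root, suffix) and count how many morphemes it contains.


Step 1: Identify prefix: 're' (meaning: again)
Step 2: Identify root: 'pay'
Step 3: Identify suffix(es): 'ment'
Decomposition: re- (prefix: again) + pay (root) + -ment (suffix: action/result)
Total morphemes: 3

3 morphemes (re- (prefix: again) + pay (root) + -ment (suffix: action/result))


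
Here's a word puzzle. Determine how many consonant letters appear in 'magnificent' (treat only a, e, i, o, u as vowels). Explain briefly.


Consonants in 'magnificent': m, g, n, f, c, n, t = 7 consonants.

7


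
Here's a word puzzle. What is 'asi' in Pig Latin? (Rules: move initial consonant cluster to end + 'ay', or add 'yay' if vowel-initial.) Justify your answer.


'asi' starts with a vowel, so add 'yay': 'asiyay'.

asiyay


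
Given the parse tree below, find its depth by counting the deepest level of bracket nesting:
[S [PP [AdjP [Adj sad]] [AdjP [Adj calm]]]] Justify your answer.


Count bracket nesting levels:
'[' at pos 0: depth = 1
'[' at pos 3: depth = 2
'[' at pos 7: depth = 3
'[' at pos 13: depth = 4
'[' at pos 24: depth = 3
'[' at pos 30: depth = 4
Maximum depth reached: 4

4


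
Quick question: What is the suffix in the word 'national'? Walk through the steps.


The word 'national' = 'nation' (root) + '-al' (suffix). The suffix is '-al'.

al


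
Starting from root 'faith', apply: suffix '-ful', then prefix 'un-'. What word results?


Step 1: Add suffix '-ful' to 'faith' = 'faithful'
Step 2: Add prefix 'un-' to 'faithful' = 'unfaithful'

unfaithful


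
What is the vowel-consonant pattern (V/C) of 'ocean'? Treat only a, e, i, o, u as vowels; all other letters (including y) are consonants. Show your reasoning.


Letter mapping: o = V, c = C, e = V, a = V, n = C.

VCVVC
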